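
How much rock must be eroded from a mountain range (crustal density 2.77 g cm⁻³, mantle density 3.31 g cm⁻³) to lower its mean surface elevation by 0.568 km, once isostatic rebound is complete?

Net drop Δ = e − u = e − e ρ_c/ρ_m = e (ρ_m − ρ_c)/ρ_m.
e = Δ ρ_m/(ρ_m − ρ_c) = 0.568 km × 3.31/0.54 = 3.48 km.

3.48 km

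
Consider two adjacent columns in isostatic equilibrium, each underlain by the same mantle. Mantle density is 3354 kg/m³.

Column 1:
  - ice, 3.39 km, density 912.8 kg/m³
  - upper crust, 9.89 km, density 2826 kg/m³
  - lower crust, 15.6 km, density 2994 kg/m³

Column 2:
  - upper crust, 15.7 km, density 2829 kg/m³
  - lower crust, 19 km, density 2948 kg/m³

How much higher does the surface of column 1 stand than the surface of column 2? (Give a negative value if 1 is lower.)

0.941 km

For any compensation level in the mantle, the mantle terms cancel and isostasy reduces to e = (Σt_1 − Σt_2) − (Σ(ρt)_1 − Σ(ρt)_2) / ρ_m.
Σt_1 = 28.88 km; Σt_2 = 34.7 km; Σ(ρt)_1 = 77749.932; Σ(ρt)_2 = 100427.3 (in km·kg/m³).
e = (28.88 − 34.7) − (77749.932 − 100427.3) / 3354 = 0.941 km.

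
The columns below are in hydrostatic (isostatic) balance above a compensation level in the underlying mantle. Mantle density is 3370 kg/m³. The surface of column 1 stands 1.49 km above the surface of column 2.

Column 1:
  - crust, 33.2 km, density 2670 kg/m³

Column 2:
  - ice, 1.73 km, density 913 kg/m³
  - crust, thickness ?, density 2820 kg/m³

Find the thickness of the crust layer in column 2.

Take the compensation level at the base of the deeper column (depth z_c below the surface of column 1) and equate Σ ρ_i t_i down to z_c; mantle fills any gap and the z_c terms cancel.
Column 1: 33.2×2670 + (z_c − 33.2)×3370
Column 2: 1.49×0 + 1.73×913 + x×2820 + (z_c − 1.49 − 1.73 − x)×3370
The z_c×3370 term appears on both sides and cancels. Collect the known terms of each column as K = Σ(ρt)_known − 3370 × (depth of known layers): K_1 = 88644 − 3370×33.2 = −23240; K_2 = 1579.49 − 3370×(1.49 + 1.73) = −9271.91.
Balance: K_1 = K_2 − x×(3370 − 2820), so x = (K_2 − K_1)/(3370 − 2820) = 13968.1/550 = 25.4 km.

25.4 km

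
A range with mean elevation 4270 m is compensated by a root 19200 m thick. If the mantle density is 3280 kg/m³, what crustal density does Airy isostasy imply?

2680 kg/m³

ρ_c h = (ρ_m − ρ_c) r → ρ_c (h + r) = ρ_m r → ρ_c = ρ_m r / (h + r).
ρ_c = 3280 × 19200 m / (4270 m + 19200 m) = 2680 kg/m³.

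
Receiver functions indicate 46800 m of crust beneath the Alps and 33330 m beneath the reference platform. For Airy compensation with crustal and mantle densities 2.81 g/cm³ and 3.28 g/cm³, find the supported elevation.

Excess crust Δ = 46800 m − 33330 m = 13470 m, split between elevation h and root r with h + r = Δ.
Airy balance ρ_c h = (ρ_m − ρ_c) r gives r = h ρ_c/(ρ_m − ρ_c), so h (1 + ρ_c/(ρ_m − ρ_c)) = Δ, i.e. h = Δ (ρ_m − ρ_c)/ρ_m.
h = 13470 m × 0.47/3.28 = 1930 m.

1930 m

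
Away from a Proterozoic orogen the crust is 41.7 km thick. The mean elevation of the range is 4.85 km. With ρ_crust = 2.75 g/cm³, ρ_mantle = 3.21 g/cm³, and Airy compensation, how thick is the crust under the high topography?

Root depth r = h ρ_c / (ρ_m − ρ_c) = 4.85 km × 2.75 / 0.46 = 28.99 km.
Total thickness = T + h + r = 41.7 km + 4.85 km + 28.99 km = 75.5 km.

75.5 km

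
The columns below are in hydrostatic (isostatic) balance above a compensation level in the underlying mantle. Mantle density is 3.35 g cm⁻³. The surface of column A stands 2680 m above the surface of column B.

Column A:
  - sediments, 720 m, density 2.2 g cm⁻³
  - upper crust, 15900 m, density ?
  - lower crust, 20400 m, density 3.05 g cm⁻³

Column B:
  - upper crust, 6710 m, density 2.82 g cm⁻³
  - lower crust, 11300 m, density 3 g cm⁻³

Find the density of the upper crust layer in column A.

Take the compensation level at the base of the deeper column (depth z_c below the surface of column A) and equate Σ ρ_i t_i down to z_c; mantle fills any gap and the z_c terms cancel.
Column A: 720×2.2 + 15900×ρ + 20400×3.05 + (z_c − 37020)×3.35
Column B: 2680×0 + 6710×2.82 + 11300×3 + (z_c − 2680 − 18010)×3.35
The z_c×3.35 term appears on both sides and cancels. Collect the known terms of each column as K = Σ(ρt)_known − 3.35 × (depth of known layers): K_A = 63804 − 3.35×37020 = −60213; K_B = 52822.2 − 3.35×(2680 + 18010) = −16489.3.
Balance: K_A + 15900×ρ = K_B, so ρ = (K_B − K_A)/15900 = 43723.7/15900 = 2.75 g cm⁻³.

2.75 g cm⁻³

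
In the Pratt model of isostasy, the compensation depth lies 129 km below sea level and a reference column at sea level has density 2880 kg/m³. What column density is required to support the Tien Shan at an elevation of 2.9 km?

2820 kg/m³

Pratt balance: ρ_ref D = ρ (D + h).
ρ = ρ_ref D/(D + h) = 2880 × 129 km/(129 km + 2.9 km) = 2820 kg/m³.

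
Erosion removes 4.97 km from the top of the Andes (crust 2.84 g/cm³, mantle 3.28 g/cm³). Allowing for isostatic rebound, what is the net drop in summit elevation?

Rebound u = e ρ_c/ρ_m = 4.97 km × 2.84/3.28 = 4.303 km.
Net surface drop = e − u = 4.97 km − 4.303 km = e (ρ_m − ρ_c)/ρ_m = 0.667 km.

0.667 km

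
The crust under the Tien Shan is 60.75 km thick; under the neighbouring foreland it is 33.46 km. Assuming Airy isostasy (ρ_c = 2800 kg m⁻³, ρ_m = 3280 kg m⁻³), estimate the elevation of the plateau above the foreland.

3.99 km

Excess crust Δ = 60.75 km − 33.46 km = 27.29 km, split between elevation h and root r with h + r = Δ.
Airy balance ρ_c h = (ρ_m − ρ_c) r gives r = h ρ_c/(ρ_m − ρ_c), so h (1 + ρ_c/(ρ_m − ρ_c)) = Δ, i.e. h = Δ (ρ_m − ρ_c)/ρ_m.
h = 27.29 km × 480/3280 = 3.99 km.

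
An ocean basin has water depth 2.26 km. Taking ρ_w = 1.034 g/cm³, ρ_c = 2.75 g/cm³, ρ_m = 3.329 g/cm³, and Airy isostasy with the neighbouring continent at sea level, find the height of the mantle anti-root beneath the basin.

Balancing pressure at the compensation depth: replacing crust with seawater at the top is compensated by replacing crust with mantle at the base: d (ρ_c − ρ_w) = a (ρ_m − ρ_c).
a = d (ρ_c − ρ_w)/(ρ_m − ρ_c) = 2.26 km × 1.716/0.579 = 6.7 km.

6.7 km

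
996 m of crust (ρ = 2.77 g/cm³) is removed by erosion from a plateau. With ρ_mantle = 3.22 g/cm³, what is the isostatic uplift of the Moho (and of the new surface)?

857 m

Unloading: uplift u = e ρ_c/ρ_m = 996 m × 2.77/3.22 = 857 m.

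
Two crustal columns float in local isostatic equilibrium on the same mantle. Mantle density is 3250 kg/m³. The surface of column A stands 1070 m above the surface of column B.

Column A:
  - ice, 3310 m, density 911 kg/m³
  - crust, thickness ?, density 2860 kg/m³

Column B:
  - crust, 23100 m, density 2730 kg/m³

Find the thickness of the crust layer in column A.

Take the compensation level at the base of the deeper column (depth z_c below the surface of column A) and equate Σ ρ_i t_i down to z_c; mantle fills any gap and the z_c terms cancel.
Column A: 3310×911 + x×2860 + (z_c − 3310 − x)×3250
Column B: 1070×0 + 23100×2730 + (z_c − 1070 − 23100)×3250
The z_c×3250 term appears on both sides and cancels. Collect the known terms of each column as K = Σ(ρt)_known − 3250 × (depth of known layers): K_A = 3015410 − 3250×3310 = −7742090; K_B = 63063000 − 3250×(1070 + 23100) = −15489500.
Balance: K_A − x×(3250 − 2860) = K_B, so x = (K_A − K_B)/(3250 − 2860) = 7747410/390 = 19900 m.

19900 m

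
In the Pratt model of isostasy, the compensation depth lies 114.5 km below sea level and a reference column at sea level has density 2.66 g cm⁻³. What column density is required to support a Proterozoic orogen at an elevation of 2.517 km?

Pratt balance: ρ_ref D = ρ (D + h).
ρ = ρ_ref D/(D + h) = 2.66 × 114.5 km/(114.5 km + 2.517 km) = 2.6 g cm⁻³.

2.6 g cm⁻³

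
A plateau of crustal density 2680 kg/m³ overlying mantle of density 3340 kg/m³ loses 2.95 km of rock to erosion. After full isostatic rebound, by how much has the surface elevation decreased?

Rebound u = e ρ_c/ρ_m = 2.95 km × 2680/3340 = 2.367 km.
Net surface drop = e − u = 2.95 km − 2.367 km = e (ρ_m − ρ_c)/ρ_m = 0.583 km.

0.583 km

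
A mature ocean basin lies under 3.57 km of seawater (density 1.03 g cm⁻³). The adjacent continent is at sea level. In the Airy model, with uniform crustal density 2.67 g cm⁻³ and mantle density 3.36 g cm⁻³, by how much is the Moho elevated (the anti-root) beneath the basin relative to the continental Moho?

8.49 km

Equating mass per unit area of the two columns: replacing crust with seawater at the top is compensated by replacing crust with mantle at the base: d (ρ_c − ρ_w) = a (ρ_m − ρ_c).
a = d (ρ_c − ρ_w)/(ρ_m − ρ_c) = 3.57 km × 1.64/0.69 = 8.49 km.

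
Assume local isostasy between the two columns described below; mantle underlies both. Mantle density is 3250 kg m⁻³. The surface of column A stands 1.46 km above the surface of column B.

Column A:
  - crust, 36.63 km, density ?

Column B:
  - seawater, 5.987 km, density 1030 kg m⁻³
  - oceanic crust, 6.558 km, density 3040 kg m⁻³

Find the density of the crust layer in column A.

2720 kg m⁻³

Take the compensation level at the base of the deeper column (depth z_c below the surface of column A) and equate Σ ρ_i t_i down to z_c; mantle fills any gap and the z_c terms cancel.
Column A: 36.63×ρ + (z_c − 36.63)×3250
Column B: 1.46×0 + 5.987×1030 + 6.558×3040 + (z_c − 1.46 − 12.545)×3250
The z_c×3250 term appears on both sides and cancels. Collect the known terms of each column as K = Σ(ρt)_known − 3250 × (depth of known layers): K_A = 0 − 3250×36.63 = −119047.5; K_B = 26102.93 − 3250×(1.46 + 12.545) = −19413.32.
Balance: K_A + 36.63×ρ = K_B, so ρ = (K_B − K_A)/36.63 = 99634.2/36.63 = 2720 kg m⁻³.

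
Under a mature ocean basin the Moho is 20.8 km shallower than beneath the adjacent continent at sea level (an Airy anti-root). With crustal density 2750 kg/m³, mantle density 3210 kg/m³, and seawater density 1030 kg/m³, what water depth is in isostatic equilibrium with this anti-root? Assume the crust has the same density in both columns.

5.56 km

Replacing a thickness d of crust by seawater at the top must be balanced by replacing crust with mantle at the base: d (ρ_c − ρ_w) = a (ρ_m − ρ_c).
d = a (ρ_m − ρ_c)/(ρ_c − ρ_w) = 20.8 km × 460/1720 = 5.56 km.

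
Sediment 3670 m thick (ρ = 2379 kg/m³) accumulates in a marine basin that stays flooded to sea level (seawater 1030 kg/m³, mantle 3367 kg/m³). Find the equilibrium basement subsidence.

2120 m

Submarine loading: the sediment displaces seawater, and the subsidence is in turn flooded, so s (ρ_m − ρ_w) = t (ρ_sed − ρ_w).
s = 3670 m × (2379 − 1030) / (3367 − 1030) = 2120 m.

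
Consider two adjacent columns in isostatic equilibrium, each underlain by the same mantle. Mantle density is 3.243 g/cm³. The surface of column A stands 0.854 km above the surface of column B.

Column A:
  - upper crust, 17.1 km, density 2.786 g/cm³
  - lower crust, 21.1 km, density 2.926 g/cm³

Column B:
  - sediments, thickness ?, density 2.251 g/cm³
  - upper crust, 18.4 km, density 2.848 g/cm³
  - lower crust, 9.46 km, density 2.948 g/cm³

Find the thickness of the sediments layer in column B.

Take the compensation level at the base of the deeper column (depth z_c below the surface of column A) and equate Σ ρ_i t_i down to z_c; mantle fills any gap and the z_c terms cancel.
Column A: 17.1×2.786 + 21.1×2.926 + (z_c − 38.2)×3.243
Column B: 0.854×0 + x×2.251 + 18.4×2.848 + 9.46×2.948 + (z_c − 0.854 − 27.86 − x)×3.243
The z_c×3.243 term appears on both sides and cancels. Collect the known terms of each column as K = Σ(ρt)_known − 3.243 × (depth of known layers): K_A = 109.3792 − 3.243×38.2 = −14.5034; K_B = 80.29128 − 3.243×(0.854 + 27.86) = −12.828222.
Balance: K_A = K_B − x×(3.243 − 2.251), so x = (K_B − K_A)/(3.243 − 2.251) = 1.67518/0.992 = 1.69 km.

1.69 km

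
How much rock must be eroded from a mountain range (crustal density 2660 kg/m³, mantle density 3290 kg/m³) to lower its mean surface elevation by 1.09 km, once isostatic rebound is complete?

Net drop Δ = e − u = e − e ρ_c/ρ_m = e (ρ_m − ρ_c)/ρ_m.
e = Δ ρ_m/(ρ_m − ρ_c) = 1.09 km × 3290/630 = 5.69 km.

5.69 km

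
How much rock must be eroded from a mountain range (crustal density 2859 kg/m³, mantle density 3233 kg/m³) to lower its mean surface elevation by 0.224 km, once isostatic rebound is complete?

1.94 km

Net drop Δ = e − u = e − e ρ_c/ρ_m = e (ρ_m − ρ_c)/ρ_m.
e = Δ ρ_m/(ρ_m − ρ_c) = 0.224 km × 3233/374 = 1.94 km.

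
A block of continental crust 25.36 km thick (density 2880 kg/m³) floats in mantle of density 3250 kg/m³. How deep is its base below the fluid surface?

22.5 km

Draft d = t ρ_obj/ρ_fluid = 25.36 km × 2880/3250 = 22.5 km.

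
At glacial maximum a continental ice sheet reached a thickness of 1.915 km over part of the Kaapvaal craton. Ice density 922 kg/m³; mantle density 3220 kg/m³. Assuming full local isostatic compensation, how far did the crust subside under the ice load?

0.548 km

In Airy isostatic equilibrium: the ice load ρ_ice t is balanced by mantle displaced below, ρ_m s.
s = t ρ_ice / ρ_m = 1.915 km × 922/3220 = 0.548 km.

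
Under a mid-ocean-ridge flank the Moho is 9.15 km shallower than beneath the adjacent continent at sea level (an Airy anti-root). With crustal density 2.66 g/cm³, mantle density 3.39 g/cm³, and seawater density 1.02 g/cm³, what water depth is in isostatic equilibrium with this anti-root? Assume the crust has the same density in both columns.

Replacing a thickness d of crust by seawater at the top must be balanced by replacing crust with mantle at the base: d (ρ_c − ρ_w) = a (ρ_m − ρ_c).
d = a (ρ_m − ρ_c)/(ρ_c − ρ_w) = 9.15 km × 0.73/1.64 = 4.07 km.

4.07 km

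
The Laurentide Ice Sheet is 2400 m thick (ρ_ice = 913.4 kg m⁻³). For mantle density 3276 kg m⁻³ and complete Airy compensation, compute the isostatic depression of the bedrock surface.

By Archimedes' principle applied to the lithosphere: the ice load ρ_ice t is balanced by mantle displaced below, ρ_m s.
s = t ρ_ice / ρ_m = 2400 m × 913.4/3276 = 669 m.

669 m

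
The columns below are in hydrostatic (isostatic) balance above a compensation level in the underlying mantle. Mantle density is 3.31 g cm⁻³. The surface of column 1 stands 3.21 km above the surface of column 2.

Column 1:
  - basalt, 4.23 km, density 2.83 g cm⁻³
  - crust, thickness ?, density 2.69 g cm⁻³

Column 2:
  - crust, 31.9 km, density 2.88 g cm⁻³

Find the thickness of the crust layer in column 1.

36 km

Take the compensation level at the base of the deeper column (depth z_c below the surface of column 1) and equate Σ ρ_i t_i down to z_c; mantle fills any gap and the z_c terms cancel.
Column 1: 4.23×2.83 + x×2.69 + (z_c − 4.23 − x)×3.31
Column 2: 3.21×0 + 31.9×2.88 + (z_c − 3.21 − 31.9)×3.31
The z_c×3.31 term appears on both sides and cancels. Collect the known terms of each column as K = Σ(ρt)_known − 3.31 × (depth of known layers): K_1 = 11.9709 − 3.31×4.23 = −2.0304; K_2 = 91.872 − 3.31×(3.21 + 31.9) = −24.3421.
Balance: K_1 − x×(3.31 − 2.69) = K_2, so x = (K_1 − K_2)/(3.31 − 2.69) = 22.3117/0.62 = 36 km.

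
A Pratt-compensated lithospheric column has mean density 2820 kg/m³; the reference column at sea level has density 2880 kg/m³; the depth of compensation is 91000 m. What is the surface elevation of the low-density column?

ρ_ref D = ρ (D + h) → h = D (ρ_ref − ρ)/ρ.
h = 91000 m × (2880 − 2820)/2820 = 1940 m.

1940 m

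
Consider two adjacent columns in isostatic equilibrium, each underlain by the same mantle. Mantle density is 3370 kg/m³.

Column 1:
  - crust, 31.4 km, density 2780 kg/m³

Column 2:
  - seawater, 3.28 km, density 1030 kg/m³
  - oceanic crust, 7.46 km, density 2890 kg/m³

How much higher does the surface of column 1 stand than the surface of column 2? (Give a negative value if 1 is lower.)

2.16 km

For any compensation level in the mantle, the mantle terms cancel and isostasy reduces to e = (Σt_1 − Σt_2) − (Σ(ρt)_1 − Σ(ρt)_2) / ρ_m.
Σt_1 = 31.4 km; Σt_2 = 10.74 km; Σ(ρt)_1 = 87292; Σ(ρt)_2 = 24937.8 (in km·kg/m³).
e = (31.4 − 10.74) − (87292 − 24937.8) / 3370 = 2.16 km.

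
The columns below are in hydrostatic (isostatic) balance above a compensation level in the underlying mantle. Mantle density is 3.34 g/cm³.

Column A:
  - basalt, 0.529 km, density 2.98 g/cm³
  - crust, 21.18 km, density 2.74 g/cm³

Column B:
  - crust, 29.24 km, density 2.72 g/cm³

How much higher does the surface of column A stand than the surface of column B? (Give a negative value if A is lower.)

−1.57 km

For any compensation level in the mantle, the mantle terms cancel and isostasy reduces to e = (Σt_A − Σt_B) − (Σ(ρt)_A − Σ(ρt)_B) / ρ_m.
Σt_A = 21.709 km; Σt_B = 29.24 km; Σ(ρt)_A = 59.60962; Σ(ρt)_B = 79.5328 (in km·g/cm³).
e = (21.709 − 29.24) − (59.60962 − 79.5328) / 3.34 = −1.57 km.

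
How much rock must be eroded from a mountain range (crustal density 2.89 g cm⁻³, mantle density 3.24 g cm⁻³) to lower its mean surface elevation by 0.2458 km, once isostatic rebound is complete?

2.28 km

Net drop Δ = e − u = e − e ρ_c/ρ_m = e (ρ_m − ρ_c)/ρ_m.
e = Δ ρ_m/(ρ_m − ρ_c) = 0.2458 km × 3.24/0.35 = 2.28 km.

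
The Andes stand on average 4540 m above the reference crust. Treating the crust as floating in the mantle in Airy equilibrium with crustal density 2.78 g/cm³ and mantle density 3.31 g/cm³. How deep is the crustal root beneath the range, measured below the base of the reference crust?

23800 m

In Airy isostatic equilibrium: the weight of the topography is balanced by the buoyancy of the root, ρ_c h = (ρ_m − ρ_c) r.
r = h · ρ_c / (ρ_m − ρ_c) = 4540 m × 2.78 / (3.31 − 2.78) = 23800 m.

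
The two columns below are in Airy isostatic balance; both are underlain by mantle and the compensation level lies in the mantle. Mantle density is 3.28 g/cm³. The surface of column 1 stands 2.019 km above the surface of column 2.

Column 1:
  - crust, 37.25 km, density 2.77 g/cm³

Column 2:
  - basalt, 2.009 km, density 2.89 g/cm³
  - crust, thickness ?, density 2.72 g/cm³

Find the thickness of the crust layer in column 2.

20.7 km

Take the compensation level at the base of the deeper column (depth z_c below the surface of column 1) and equate Σ ρ_i t_i down to z_c; mantle fills any gap and the z_c terms cancel.
Column 1: 37.25×2.77 + (z_c − 37.25)×3.28
Column 2: 2.019×0 + 2.009×2.89 + x×2.72 + (z_c − 2.019 − 2.009 − x)×3.28
The z_c×3.28 term appears on both sides and cancels. Collect the known terms of each column as K = Σ(ρt)_known − 3.28 × (depth of known layers): K_1 = 103.1825 − 3.28×37.25 = −18.9975; K_2 = 5.80601 − 3.28×(2.019 + 2.009) = −7.40583.
Balance: K_1 = K_2 − x×(3.28 − 2.72), so x = (K_2 − K_1)/(3.28 − 2.72) = 11.5917/0.56 = 20.7 km.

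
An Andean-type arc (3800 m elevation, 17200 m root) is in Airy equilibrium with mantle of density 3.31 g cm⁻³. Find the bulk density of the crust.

2.71 g cm⁻³

ρ_c h = (ρ_m − ρ_c) r → ρ_c (h + r) = ρ_m r → ρ_c = ρ_m r / (h + r).
ρ_c = 3.31 × 17200 m / (3800 m + 17200 m) = 2.71 g cm⁻³.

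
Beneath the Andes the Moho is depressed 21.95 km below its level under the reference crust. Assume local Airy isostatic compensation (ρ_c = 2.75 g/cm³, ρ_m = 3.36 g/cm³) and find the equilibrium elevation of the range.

Equating mass per unit area of the two columns: ρ_c h = (ρ_m − ρ_c) r.
h = r (ρ_m − ρ_c) / ρ_c = 21.95 km × (3.36 − 2.75) / 2.75 = 4.87 km.

4.87 km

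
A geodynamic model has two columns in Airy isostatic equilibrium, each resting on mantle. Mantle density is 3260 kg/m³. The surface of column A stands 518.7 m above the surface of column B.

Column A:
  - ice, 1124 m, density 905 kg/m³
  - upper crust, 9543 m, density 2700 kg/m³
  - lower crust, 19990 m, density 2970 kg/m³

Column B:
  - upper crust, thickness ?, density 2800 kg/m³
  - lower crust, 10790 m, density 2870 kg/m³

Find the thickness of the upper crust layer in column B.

Take the compensation level at the base of the deeper column (depth z_c below the surface of column A) and equate Σ ρ_i t_i down to z_c; mantle fills any gap and the z_c terms cancel.
Column A: 1124×905 + 9543×2700 + 19990×2970 + (z_c − 30657)×3260
Column B: 518.7×0 + x×2800 + 10790×2870 + (z_c − 518.7 − 10790 − x)×3260
The z_c×3260 term appears on both sides and cancels. Collect the known terms of each column as K = Σ(ρt)_known − 3260 × (depth of known layers): K_A = 86153620 − 3260×30657 = −13788200; K_B = 30967300 − 3260×(518.7 + 10790) = −5899062.
Balance: K_A = K_B − x×(3260 − 2800), so x = (K_B − K_A)/(3260 − 2800) = 7889140/460 = 17200 m.

17200 m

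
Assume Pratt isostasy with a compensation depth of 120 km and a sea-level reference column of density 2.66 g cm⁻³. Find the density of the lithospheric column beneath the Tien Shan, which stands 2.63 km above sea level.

2.6 g cm⁻³

Pratt balance: ρ_ref D = ρ (D + h).
ρ = ρ_ref D/(D + h) = 2.66 × 120 km/(120 km + 2.63 km) = 2.6 g cm⁻³.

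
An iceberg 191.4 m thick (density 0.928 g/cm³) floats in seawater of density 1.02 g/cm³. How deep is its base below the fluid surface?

Draft d = t ρ_obj/ρ_fluid = 191.4 m × 0.928/1.02 = 174 m.

174 m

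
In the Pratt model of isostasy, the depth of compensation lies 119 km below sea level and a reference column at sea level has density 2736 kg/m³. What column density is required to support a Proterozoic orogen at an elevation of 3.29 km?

Pratt balance: ρ_ref D = ρ (D + h).
ρ = ρ_ref D/(D + h) = 2736 × 119 km/(119 km + 3.29 km) = 2660 kg/m³.

2660 kg/m³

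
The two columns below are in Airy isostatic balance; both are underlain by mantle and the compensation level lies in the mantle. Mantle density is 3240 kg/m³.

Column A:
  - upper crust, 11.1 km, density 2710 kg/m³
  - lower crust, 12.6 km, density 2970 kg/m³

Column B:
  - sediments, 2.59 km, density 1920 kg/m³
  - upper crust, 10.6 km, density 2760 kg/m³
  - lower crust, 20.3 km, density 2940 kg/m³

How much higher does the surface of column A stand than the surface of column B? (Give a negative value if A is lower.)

For any compensation level in the mantle, the mantle terms cancel and isostasy reduces to e = (Σt_A − Σt_B) − (Σ(ρt)_A − Σ(ρt)_B) / ρ_m.
Σt_A = 23.7 km; Σt_B = 33.49 km; Σ(ρt)_A = 67503; Σ(ρt)_B = 93910.8 (in km·kg/m³).
e = (23.7 − 33.49) − (67503 − 93910.8) / 3240 = −1.64 km.

−1.64 km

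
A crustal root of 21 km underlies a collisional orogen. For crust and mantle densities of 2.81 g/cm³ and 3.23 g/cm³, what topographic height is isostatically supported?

3.14 km

By Archimedes' principle applied to the lithosphere: ρ_c h = (ρ_m − ρ_c) r.
h = r (ρ_m − ρ_c) / ρ_c = 21 km × (3.23 − 2.81) / 2.81 = 3.14 km.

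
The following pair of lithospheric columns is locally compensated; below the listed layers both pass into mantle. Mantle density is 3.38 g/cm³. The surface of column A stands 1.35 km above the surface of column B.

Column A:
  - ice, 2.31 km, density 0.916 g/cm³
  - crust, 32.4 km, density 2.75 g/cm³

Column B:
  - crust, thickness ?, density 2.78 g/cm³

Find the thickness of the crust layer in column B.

35.9 km

Take the compensation level at the base of the deeper column (depth z_c below the surface of column A) and equate Σ ρ_i t_i down to z_c; mantle fills any gap and the z_c terms cancel.
Column A: 2.31×0.916 + 32.4×2.75 + (z_c − 34.71)×3.38
Column B: 1.35×0 + x×2.78 + (z_c − 1.35 − 0 − x)×3.38
The z_c×3.38 term appears on both sides and cancels. Collect the known terms of each column as K = Σ(ρt)_known − 3.38 × (depth of known layers): K_A = 91.21596 − 3.38×34.71 = −26.10384; K_B = 0 − 3.38×(1.35 + 0) = −4.563.
Balance: K_A = K_B − x×(3.38 − 2.78), so x = (K_B − K_A)/(3.38 − 2.78) = 21.5408/0.6 = 35.9 km.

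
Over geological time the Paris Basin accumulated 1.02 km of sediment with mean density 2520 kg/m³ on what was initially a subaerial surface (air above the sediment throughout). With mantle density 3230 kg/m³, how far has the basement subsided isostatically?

Subaerial load: s = t ρ_sed / ρ_m = 1.02 km × 2520/3230 = 0.796 km.

0.796 km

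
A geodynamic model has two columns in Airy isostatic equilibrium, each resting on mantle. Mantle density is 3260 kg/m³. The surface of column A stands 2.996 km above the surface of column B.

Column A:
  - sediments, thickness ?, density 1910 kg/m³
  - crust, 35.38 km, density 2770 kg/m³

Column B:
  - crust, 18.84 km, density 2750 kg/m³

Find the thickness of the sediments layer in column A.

1.51 km

Take the compensation level at the base of the deeper column (depth z_c below the surface of column A) and equate Σ ρ_i t_i down to z_c; mantle fills any gap and the z_c terms cancel.
Column A: x×1910 + 35.38×2770 + (z_c − 35.38 − x)×3260
Column B: 2.996×0 + 18.84×2750 + (z_c − 2.996 − 18.84)×3260
The z_c×3260 term appears on both sides and cancels. Collect the known terms of each column as K = Σ(ρt)_known − 3260 × (depth of known layers): K_A = 98002.6 − 3260×35.38 = −17336.2; K_B = 51810 − 3260×(2.996 + 18.84) = −19375.36.
Balance: K_A − x×(3260 − 1910) = K_B, so x = (K_A − K_B)/(3260 − 1910) = 2039.16/1350 = 1.51 km.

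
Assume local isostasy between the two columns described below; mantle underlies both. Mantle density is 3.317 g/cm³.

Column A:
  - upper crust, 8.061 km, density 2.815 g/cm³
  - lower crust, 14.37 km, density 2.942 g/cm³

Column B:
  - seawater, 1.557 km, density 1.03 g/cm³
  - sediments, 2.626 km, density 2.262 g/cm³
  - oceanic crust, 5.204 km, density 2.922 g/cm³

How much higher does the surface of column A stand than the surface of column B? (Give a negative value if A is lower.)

For any compensation level in the mantle, the mantle terms cancel and isostasy reduces to e = (Σt_A − Σt_B) − (Σ(ρt)_A − Σ(ρt)_B) / ρ_m.
Σt_A = 22.431 km; Σt_B = 9.387 km; Σ(ρt)_A = 64.968255; Σ(ρt)_B = 22.74981 (in km·g/cm³).
e = (22.431 − 9.387) − (64.968255 − 22.74981) / 3.317 = 0.316 km.

0.316 km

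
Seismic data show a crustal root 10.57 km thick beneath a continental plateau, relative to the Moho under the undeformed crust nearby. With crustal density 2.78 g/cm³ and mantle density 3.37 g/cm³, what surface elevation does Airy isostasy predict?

In Airy isostatic equilibrium: ρ_c h = (ρ_m − ρ_c) r.
h = r (ρ_m − ρ_c) / ρ_c = 10.57 km × (3.37 − 2.78) / 2.78 = 2.24 km.

2.24 km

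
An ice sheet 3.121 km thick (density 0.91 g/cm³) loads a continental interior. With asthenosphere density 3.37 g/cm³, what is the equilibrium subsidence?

By Archimedes' principle applied to the lithosphere: the ice load ρ_ice t is balanced by mantle displaced below, ρ_m s.
s = t ρ_ice / ρ_m = 3.121 km × 0.91/3.37 = 0.843 km.

0.843 km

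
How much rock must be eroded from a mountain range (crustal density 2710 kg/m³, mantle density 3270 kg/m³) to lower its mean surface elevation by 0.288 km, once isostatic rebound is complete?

1.68 km

Net drop Δ = e − u = e − e ρ_c/ρ_m = e (ρ_m − ρ_c)/ρ_m.
e = Δ ρ_m/(ρ_m − ρ_c) = 0.288 km × 3270/560 = 1.68 km.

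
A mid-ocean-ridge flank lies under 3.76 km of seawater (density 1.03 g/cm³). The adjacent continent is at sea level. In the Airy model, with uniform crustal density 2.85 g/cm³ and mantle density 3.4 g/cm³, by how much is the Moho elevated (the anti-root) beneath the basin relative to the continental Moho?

For local isostatic compensation: replacing crust with seawater at the top is compensated by replacing crust with mantle at the base: d (ρ_c − ρ_w) = a (ρ_m − ρ_c).
a = d (ρ_c − ρ_w)/(ρ_m − ρ_c) = 3.76 km × 1.82/0.55 = 12.4 km.

12.4 km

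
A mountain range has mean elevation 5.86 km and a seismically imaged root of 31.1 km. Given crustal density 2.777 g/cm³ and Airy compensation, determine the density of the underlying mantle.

3.3 g/cm³

Airy balance: ρ_c h = (ρ_m − ρ_c) r → ρ_m = ρ_c (1 + h/r).
ρ_m = 2.777 × (1 + 5.86 km/31.1 km) = 3.3 g/cm³.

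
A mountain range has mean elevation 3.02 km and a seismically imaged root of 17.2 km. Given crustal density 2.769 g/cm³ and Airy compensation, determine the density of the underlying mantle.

Airy balance: ρ_c h = (ρ_m − ρ_c) r → ρ_m = ρ_c (1 + h/r).
ρ_m = 2.769 × (1 + 3.02 km/17.2 km) = 3.26 g/cm³.

3.26 g/cm³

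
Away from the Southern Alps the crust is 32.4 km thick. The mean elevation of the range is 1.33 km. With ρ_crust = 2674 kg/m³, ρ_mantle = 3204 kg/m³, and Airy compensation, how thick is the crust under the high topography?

40.4 km

Root depth r = h ρ_c / (ρ_m − ρ_c) = 1.33 km × 2674 / 530 = 6.71 km.
Total thickness = T + h + r = 32.4 km + 1.33 km + 6.71 km = 40.4 km.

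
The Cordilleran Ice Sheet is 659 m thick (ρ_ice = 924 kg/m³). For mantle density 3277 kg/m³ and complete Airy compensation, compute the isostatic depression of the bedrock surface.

186 m

For local isostatic compensation: the ice load ρ_ice t is balanced by mantle displaced below, ρ_m s.
s = t ρ_ice / ρ_m = 659 m × 924/3277 = 186 m.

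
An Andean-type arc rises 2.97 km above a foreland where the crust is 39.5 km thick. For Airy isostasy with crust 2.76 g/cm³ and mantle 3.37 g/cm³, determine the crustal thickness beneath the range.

55.9 km

Root depth r = h ρ_c / (ρ_m − ρ_c) = 2.97 km × 2.76 / 0.61 = 13.44 km.
Total thickness = T + h + r = 39.5 km + 2.97 km + 13.44 km = 55.9 km.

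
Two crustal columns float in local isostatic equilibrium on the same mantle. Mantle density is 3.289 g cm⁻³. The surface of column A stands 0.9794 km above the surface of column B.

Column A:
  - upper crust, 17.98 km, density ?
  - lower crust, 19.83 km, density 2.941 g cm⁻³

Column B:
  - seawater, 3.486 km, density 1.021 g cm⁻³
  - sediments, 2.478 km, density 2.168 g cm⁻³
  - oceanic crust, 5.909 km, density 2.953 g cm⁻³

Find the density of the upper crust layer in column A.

Take the compensation level at the base of the deeper column (depth z_c below the surface of column A) and equate Σ ρ_i t_i down to z_c; mantle fills any gap and the z_c terms cancel.
Column A: 17.98×ρ + 19.83×2.941 + (z_c − 37.81)×3.289
Column B: 0.9794×0 + 3.486×1.021 + 2.478×2.168 + 5.909×2.953 + (z_c − 0.9794 − 11.873)×3.289
The z_c×3.289 term appears on both sides and cancels. Collect the known terms of each column as K = Σ(ρt)_known − 3.289 × (depth of known layers): K_A = 58.32003 − 3.289×37.81 = −66.03706; K_B = 26.380787 − 3.289×(0.9794 + 11.873) = −15.8907566.
Balance: K_A + 17.98×ρ = K_B, so ρ = (K_B − K_A)/17.98 = 50.1463/17.98 = 2.79 g cm⁻³.

2.79 g cm⁻³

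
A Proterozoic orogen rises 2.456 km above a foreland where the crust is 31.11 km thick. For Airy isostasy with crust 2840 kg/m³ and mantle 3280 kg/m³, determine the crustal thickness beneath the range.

Root depth r = h ρ_c / (ρ_m − ρ_c) = 2.456 km × 2840 / 440 = 15.85 km.
Total thickness = T + h + r = 31.11 km + 2.456 km + 15.85 km = 49.4 km.

49.4 km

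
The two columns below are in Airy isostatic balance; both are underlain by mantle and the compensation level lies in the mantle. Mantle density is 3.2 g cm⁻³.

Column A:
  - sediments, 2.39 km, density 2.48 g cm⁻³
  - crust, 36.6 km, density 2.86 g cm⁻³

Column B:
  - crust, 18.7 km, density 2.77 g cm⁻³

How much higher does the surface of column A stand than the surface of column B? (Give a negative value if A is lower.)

1.91 km

For any compensation level in the mantle, the mantle terms cancel and isostasy reduces to e = (Σt_A − Σt_B) − (Σ(ρt)_A − Σ(ρt)_B) / ρ_m.
Σt_A = 38.99 km; Σt_B = 18.7 km; Σ(ρt)_A = 110.6032; Σ(ρt)_B = 51.799 (in km·g cm⁻³).
e = (38.99 − 18.7) − (110.6032 − 51.799) / 3.2 = 1.91 km.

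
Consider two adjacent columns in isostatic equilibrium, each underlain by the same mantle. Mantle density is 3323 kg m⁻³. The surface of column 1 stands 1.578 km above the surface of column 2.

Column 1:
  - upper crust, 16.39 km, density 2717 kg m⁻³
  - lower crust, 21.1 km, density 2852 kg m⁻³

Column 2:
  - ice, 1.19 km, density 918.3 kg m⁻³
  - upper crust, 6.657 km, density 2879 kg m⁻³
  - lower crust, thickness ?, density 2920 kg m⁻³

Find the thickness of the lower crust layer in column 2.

Take the compensation level at the base of the deeper column (depth z_c below the surface of column 1) and equate Σ ρ_i t_i down to z_c; mantle fills any gap and the z_c terms cancel.
Column 1: 16.39×2717 + 21.1×2852 + (z_c − 37.49)×3323
Column 2: 1.578×0 + 1.19×918.3 + 6.657×2879 + x×2920 + (z_c − 1.578 − 7.847 − x)×3323
The z_c×3323 term appears on both sides and cancels. Collect the known terms of each column as K = Σ(ρt)_known − 3323 × (depth of known layers): K_1 = 104708.83 − 3323×37.49 = −19870.44; K_2 = 20258.28 − 3323×(1.578 + 7.847) = −11060.995.
Balance: K_1 = K_2 − x×(3323 − 2920), so x = (K_2 − K_1)/(3323 − 2920) = 8809.44/403 = 21.9 km.

21.9 km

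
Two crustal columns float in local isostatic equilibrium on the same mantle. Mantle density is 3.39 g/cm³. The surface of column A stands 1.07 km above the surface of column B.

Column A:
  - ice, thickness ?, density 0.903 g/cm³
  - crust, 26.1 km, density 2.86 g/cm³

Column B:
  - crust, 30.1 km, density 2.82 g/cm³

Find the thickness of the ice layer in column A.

2.8 km

Take the compensation level at the base of the deeper column (depth z_c below the surface of column A) and equate Σ ρ_i t_i down to z_c; mantle fills any gap and the z_c terms cancel.
Column A: x×0.903 + 26.1×2.86 + (z_c − 26.1 − x)×3.39
Column B: 1.07×0 + 30.1×2.82 + (z_c − 1.07 − 30.1)×3.39
The z_c×3.39 term appears on both sides and cancels. Collect the known terms of each column as K = Σ(ρt)_known − 3.39 × (depth of known layers): K_A = 74.646 − 3.39×26.1 = −13.833; K_B = 84.882 − 3.39×(1.07 + 30.1) = −20.7843.
Balance: K_A − x×(3.39 − 0.903) = K_B, so x = (K_A − K_B)/(3.39 − 0.903) = 6.9513/2.487 = 2.8 km.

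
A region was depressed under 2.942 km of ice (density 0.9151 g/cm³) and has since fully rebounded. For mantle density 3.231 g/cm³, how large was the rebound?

Removing the load lets mantle flow back in; uplift u satisfies ρ_ice t = ρ_m u.
u = t ρ_ice/ρ_m = 2.942 km × 0.9151/3.231 = 0.833 km.

0.833 km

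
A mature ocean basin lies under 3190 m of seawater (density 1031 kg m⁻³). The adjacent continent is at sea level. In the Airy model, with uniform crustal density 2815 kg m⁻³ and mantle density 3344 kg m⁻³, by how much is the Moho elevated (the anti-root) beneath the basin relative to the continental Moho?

10800 m

By Archimedes' principle applied to the lithosphere: replacing crust with seawater at the top is compensated by replacing crust with mantle at the base: d (ρ_c − ρ_w) = a (ρ_m − ρ_c).
a = d (ρ_c − ρ_w)/(ρ_m − ρ_c) = 3190 m × 1784/529 = 10800 m.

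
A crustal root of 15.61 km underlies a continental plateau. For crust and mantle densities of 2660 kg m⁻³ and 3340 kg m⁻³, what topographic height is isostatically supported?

Isostatic balance requires: ρ_c h = (ρ_m − ρ_c) r.
h = r (ρ_m − ρ_c) / ρ_c = 15.61 km × (3340 − 2660) / 2660 = 3.99 km.

3.99 km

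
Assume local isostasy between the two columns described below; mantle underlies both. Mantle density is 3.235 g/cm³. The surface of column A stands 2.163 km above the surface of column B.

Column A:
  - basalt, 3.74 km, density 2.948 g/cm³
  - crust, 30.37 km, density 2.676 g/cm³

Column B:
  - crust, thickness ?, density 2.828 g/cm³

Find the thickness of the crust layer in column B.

27.2 km

Take the compensation level at the base of the deeper column (depth z_c below the surface of column A) and equate Σ ρ_i t_i down to z_c; mantle fills any gap and the z_c terms cancel.
Column A: 3.74×2.948 + 30.37×2.676 + (z_c − 34.11)×3.235
Column B: 2.163×0 + x×2.828 + (z_c − 2.163 − 0 − x)×3.235
The z_c×3.235 term appears on both sides and cancels. Collect the known terms of each column as K = Σ(ρt)_known − 3.235 × (depth of known layers): K_A = 92.29564 − 3.235×34.11 = −18.05021; K_B = 0 − 3.235×(2.163 + 0) = −6.997305.
Balance: K_A = K_B − x×(3.235 − 2.828), so x = (K_B − K_A)/(3.235 − 2.828) = 11.0529/0.407 = 27.2 km.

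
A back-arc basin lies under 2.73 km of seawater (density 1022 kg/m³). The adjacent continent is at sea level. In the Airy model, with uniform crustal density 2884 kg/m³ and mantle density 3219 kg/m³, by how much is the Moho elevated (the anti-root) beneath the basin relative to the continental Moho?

By Archimedes' principle applied to the lithosphere: replacing crust with seawater at the top is compensated by replacing crust with mantle at the base: d (ρ_c − ρ_w) = a (ρ_m − ρ_c).
a = d (ρ_c − ρ_w)/(ρ_m − ρ_c) = 2.73 km × 1862/335 = 15.2 km.

15.2 km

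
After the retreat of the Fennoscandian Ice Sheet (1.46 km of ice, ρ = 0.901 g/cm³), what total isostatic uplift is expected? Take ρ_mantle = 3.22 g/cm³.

0.409 km

Removing the load lets mantle flow back in; uplift u satisfies ρ_ice t = ρ_m u.
u = t ρ_ice/ρ_m = 1.46 km × 0.901/3.22 = 0.409 km.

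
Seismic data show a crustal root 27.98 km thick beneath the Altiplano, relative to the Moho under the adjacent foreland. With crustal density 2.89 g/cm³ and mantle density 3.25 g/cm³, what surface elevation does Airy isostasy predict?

3.49 km

Equating mass per unit area of the two columns: ρ_c h = (ρ_m − ρ_c) r.
h = r (ρ_m − ρ_c) / ρ_c = 27.98 km × (3.25 − 2.89) / 2.89 = 3.49 km.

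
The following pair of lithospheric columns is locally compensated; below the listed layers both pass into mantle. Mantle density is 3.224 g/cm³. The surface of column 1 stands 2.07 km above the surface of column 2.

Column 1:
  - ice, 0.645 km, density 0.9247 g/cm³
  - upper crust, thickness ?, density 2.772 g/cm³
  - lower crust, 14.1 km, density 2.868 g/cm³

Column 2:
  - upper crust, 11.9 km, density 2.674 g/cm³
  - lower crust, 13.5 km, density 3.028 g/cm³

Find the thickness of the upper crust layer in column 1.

20.7 km

Take the compensation level at the base of the deeper column (depth z_c below the surface of column 1) and equate Σ ρ_i t_i down to z_c; mantle fills any gap and the z_c terms cancel.
Column 1: 0.645×0.9247 + x×2.772 + 14.1×2.868 + (z_c − 14.745 − x)×3.224
Column 2: 2.07×0 + 11.9×2.674 + 13.5×3.028 + (z_c − 2.07 − 25.4)×3.224
The z_c×3.224 term appears on both sides and cancels. Collect the known terms of each column as K = Σ(ρt)_known − 3.224 × (depth of known layers): K_1 = 41.0352315 − 3.224×14.745 = −6.5026485; K_2 = 72.6986 − 3.224×(2.07 + 25.4) = −15.86468.
Balance: K_1 − x×(3.224 − 2.772) = K_2, so x = (K_1 − K_2)/(3.224 − 2.772) = 9.36203/0.452 = 20.7 km.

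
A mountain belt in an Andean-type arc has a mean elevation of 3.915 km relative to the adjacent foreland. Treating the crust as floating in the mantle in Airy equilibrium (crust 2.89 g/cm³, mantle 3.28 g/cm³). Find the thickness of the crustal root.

29 km

Equating mass per unit area of the two columns: the weight of the topography is balanced by the buoyancy of the root, ρ_c h = (ρ_m − ρ_c) r.
r = h · ρ_c / (ρ_m − ρ_c) = 3.915 km × 2.89 / (3.28 − 2.89) = 29 km.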